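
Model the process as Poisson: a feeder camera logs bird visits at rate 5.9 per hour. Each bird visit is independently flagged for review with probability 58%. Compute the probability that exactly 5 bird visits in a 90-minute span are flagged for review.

Thinning: the bird visits that are flagged for review themselves form a Poisson process with rate 0.58 × 5.9 = 3.422 per hour.
Over the interval, μ = 3.422 × 1.5 = 5.133 (a 90-minute span = 1.5 hours).
P(N = 5) = e^(−5.133) · 5.133^5/5! ≈ 0.1752.

0.1752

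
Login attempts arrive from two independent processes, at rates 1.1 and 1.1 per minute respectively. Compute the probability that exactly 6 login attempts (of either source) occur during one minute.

Independent Poisson processes superpose: combined rate λ = 1.1 + 1.1 = 2.2 per minute.
So μ = 2.2.
P(N = 6) = e^(−2.2) · 2.2^6/6! ≈ 0.0174.

0.0174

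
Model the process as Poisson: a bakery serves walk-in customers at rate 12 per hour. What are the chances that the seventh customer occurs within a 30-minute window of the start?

Over the interval, μ = 12 × 0.5 = 6 (a 30-minute window = 0.5 hours).
The seventh arrival falls in the interval iff at least 7 events occur there: P(S_7 ≤ t) = P(N ≥ 7) = 1 − P(N ≤ 6) ≈ 0.3937.

0.3937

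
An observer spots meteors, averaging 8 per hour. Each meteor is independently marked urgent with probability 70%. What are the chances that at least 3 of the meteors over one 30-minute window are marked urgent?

Thinning: the meteors that are marked urgent themselves form a Poisson process with rate 0.7 × 8 = 5.6 per hour.
Over the interval, μ = 5.6 × 0.5 = 2.8 (a 30-minute window = 0.5 hours).
P(N ≥ 3) = 1 − P(N ≤ 2) ≈ 0.5305.

0.5305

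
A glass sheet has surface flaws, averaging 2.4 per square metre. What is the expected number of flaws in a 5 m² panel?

E[N] = λt = 2.4 × 5 = 12 (a 5 m² panel = 5 square metres).

12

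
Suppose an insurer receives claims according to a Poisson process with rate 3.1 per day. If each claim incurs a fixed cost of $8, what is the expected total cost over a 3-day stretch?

E[N] = 3.1 × 3 = 9.3 (a 3-day stretch = 3 days); E[cost] = 9.3 × $8 = $74.4.

$74.4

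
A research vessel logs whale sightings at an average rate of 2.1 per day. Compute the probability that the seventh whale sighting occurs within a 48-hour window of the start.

0.1325

Over the interval, μ = 2.1 × 2 = 4.2 (a 48-hour window = 2 days).
The seventh arrival falls in the interval iff at least 7 events occur there: P(S_7 ≤ t) = P(N ≥ 7) = 1 − P(N ≤ 6) ≈ 0.1325.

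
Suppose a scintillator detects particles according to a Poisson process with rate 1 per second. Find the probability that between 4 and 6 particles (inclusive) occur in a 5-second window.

Over the interval, μ = 1 × 5 = 5 (a 5-second window = 5 seconds).
P(4 ≤ N ≤ 6) = Σ_{j=4}^{6} e^(−5) · 5^j/j! ≈ 0.4972.

0.4972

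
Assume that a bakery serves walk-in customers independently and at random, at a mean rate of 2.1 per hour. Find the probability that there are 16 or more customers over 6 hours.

0.2022

Over the interval, μ = 2.1 × 6 = 12.6 (6 hours).
P(N ≥ 16) = 1 − P(N ≤ 15) = 1 − Σ_{j=0}^{15} e^(−μ) μ^j/j! ≈ 0.2022.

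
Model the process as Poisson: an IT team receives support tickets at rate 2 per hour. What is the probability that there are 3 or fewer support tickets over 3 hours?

0.1512

Over the interval, μ = 2 × 3 = 6 (3 hours).
P(N ≤ 3) = Σ_{j=0}^{3} e^(−μ) μ^j/j! ≈ 0.1512.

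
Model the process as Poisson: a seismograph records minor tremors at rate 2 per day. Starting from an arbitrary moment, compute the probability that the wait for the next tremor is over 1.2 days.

The wait for the next event is exponential with rate λ = 2 per day.
P(T > 1.2) = e^(−λt) = e^(−2 × 1.2) = e^(−2.4) ≈ 0.0907.

0.0907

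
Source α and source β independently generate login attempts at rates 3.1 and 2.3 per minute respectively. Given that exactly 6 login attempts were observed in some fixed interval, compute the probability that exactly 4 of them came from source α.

Given the total, each event is independently from source α with probability p = λ_α/(λ_α+λ_β) = 3.1/5.4 ≈ 0.5741.
So K ~ Binomial(6, 3.1/5.4): P(K = 4) = C(6,4) · (3.1/5.4)^4 · (2.3/5.4)^2 ≈ 0.2956.

0.2956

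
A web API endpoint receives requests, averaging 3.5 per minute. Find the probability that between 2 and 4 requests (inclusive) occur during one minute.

0.5896

With mean μ = 3.5 per minute,
P(2 ≤ N ≤ 4) = Σ_{j=2}^{4} e^(−3.5) · 3.5^j/j! ≈ 0.5896.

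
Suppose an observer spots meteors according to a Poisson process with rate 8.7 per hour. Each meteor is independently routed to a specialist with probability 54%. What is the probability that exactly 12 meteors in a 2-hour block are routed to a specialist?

0.0821

Thinning: the meteors that are routed to a specialist themselves form a Poisson process with rate 0.54 × 8.7 = 4.698 per hour.
Over the interval, μ = 4.698 × 2 = 9.396 (a 2-hour block = 2 hours).
P(N = 12) = e^(−9.396) · 9.396^12/12! ≈ 0.0821.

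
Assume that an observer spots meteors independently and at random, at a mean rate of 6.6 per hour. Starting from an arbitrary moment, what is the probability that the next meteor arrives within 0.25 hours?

Inter-arrival times are exponential with rate λ = 6.6 per hour.
P(T ≤ 0.25) = 1 − e^(−λt) = 1 − e^(−6.6 × 0.25) = 1 − e^(−1.65) ≈ 0.8080.

0.8080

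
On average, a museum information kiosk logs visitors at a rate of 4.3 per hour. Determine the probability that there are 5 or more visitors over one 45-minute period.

0.2239

Over the interval, μ = 4.3 × 0.75 = 3.225 (a 45-minute period = 0.75 hours).
P(N ≥ 5) = 1 − P(N ≤ 4) = 1 − Σ_{j=0}^{4} e^(−μ) μ^j/j! ≈ 0.2239.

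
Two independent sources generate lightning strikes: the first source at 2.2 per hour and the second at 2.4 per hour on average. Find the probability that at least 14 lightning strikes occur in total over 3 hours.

Independent Poisson processes superpose: combined rate λ = 2.2 + 2.4 = 4.6 per hour.
Over the interval, μ = 4.6 × 3 = 13.8 (3 hours).
P(N ≥ 14) = 1 − P(N ≤ 13) ≈ 0.5142.

0.5142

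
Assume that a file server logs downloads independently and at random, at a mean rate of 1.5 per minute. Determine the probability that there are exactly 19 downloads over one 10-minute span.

0.0557

Over the interval, μ = 1.5 × 10 = 15 (a 10-minute span = 10 minutes).
P(N = 19) = e^(−μ) μ^19/19! = e^(−15) · 15^19/121645100408832000 ≈ 0.0557.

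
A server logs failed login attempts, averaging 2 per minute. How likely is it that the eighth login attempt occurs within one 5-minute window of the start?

0.7798

Over the interval, μ = 2 × 5 = 10 (a 5-minute window = 5 minutes).
The eighth arrival falls in the interval iff at least 8 events occur there: P(S_8 ≤ t) = P(N ≥ 8) = 1 − P(N ≤ 7) ≈ 0.7798.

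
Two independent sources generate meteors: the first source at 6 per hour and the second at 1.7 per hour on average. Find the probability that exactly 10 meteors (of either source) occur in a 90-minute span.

0.1122

Independent Poisson processes superpose: combined rate λ = 6 + 1.7 = 7.7 per hour.
Over the interval, μ = 7.7 × 1.5 = 11.55 (a 90-minute span = 1.5 hours).
P(N = 10) = e^(−11.55) · 11.55^10/10! ≈ 0.1122.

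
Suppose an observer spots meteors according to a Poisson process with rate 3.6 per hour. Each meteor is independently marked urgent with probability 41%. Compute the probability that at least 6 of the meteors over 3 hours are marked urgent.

Thinning: the meteors that are marked urgent themselves form a Poisson process with rate 0.41 × 3.6 = 1.476 per hour.
Over the interval, μ = 1.476 × 3 = 4.428 (3 hours).
P(N ≥ 6) = 1 − P(N ≤ 5) ≈ 0.2848.

0.2848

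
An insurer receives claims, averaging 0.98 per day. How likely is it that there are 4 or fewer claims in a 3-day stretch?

Over the interval, μ = 0.98 × 3 = 2.94 (a 3-day stretch = 3 days).
P(N ≤ 4) = Σ_{j=0}^{4} e^(−μ) μ^j/j! ≈ 0.8252.

0.8252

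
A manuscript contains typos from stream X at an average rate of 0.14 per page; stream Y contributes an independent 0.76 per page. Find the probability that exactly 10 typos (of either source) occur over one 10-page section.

Independent Poisson processes superpose: combined rate λ = 0.14 + 0.76 = 0.9 per page.
Over the interval, μ = 0.9 × 10 = 9 (a 10-page section = 10 pages).
P(N = 10) = e^(−9) · 9^10/10! ≈ 0.1186.

0.1186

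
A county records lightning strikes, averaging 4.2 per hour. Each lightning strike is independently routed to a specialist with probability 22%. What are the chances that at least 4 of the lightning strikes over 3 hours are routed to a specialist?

0.3018

Thinning: the lightning strikes that are routed to a specialist themselves form a Poisson process with rate 0.22 × 4.2 = 0.924 per hour.
Over the interval, μ = 0.924 × 3 = 2.772 (3 hours).
P(N ≥ 4) = 1 − P(N ≤ 3) ≈ 0.3018.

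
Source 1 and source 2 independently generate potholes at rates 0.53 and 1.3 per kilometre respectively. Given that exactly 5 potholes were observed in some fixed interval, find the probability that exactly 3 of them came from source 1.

Given the total, each event is independently from source 1 with probability p = λ_1/(λ_1+λ_2) = 0.53/1.83 ≈ 0.2896.
So K ~ Binomial(5, 0.53/1.83): P(K = 3) = C(5,3) · (0.53/1.83)^3 · (1.3/1.83)^2 ≈ 0.1226.

0.1226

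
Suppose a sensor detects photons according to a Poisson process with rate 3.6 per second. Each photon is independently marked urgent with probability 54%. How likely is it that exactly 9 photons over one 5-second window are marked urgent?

0.1282

Thinning: the photons that are marked urgent themselves form a Poisson process with rate 0.54 × 3.6 = 1.944 per second.
Over the interval, μ = 1.944 × 5 = 9.72 (a 5-second window = 5 seconds).
P(N = 9) = e^(−9.72) · 9.72^9/9! ≈ 0.1282.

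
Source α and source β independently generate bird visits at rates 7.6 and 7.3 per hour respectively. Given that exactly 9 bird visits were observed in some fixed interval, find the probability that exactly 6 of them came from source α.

Given the total, each event is independently from source α with probability p = λ_α/(λ_α+λ_β) = 7.6/14.9 ≈ 0.5101.
So K ~ Binomial(9, 7.6/14.9): P(K = 6) = C(9,6) · (7.6/14.9)^6 · (7.3/14.9)^3 ≈ 0.1740.

0.1740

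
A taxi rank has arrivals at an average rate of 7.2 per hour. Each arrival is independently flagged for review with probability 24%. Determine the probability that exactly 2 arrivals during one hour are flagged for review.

0.2652

Thinning: the arrivals that are flagged for review themselves form a Poisson process with rate 0.24 × 7.2 = 1.728 per hour.
So μ = 1.728.
P(N = 2) = e^(−1.728) · 1.728^2/2! ≈ 0.2652.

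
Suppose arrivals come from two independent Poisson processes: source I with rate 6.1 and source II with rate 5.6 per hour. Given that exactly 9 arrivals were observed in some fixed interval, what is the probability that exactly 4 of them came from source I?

0.2339

Given the total, each event is independently from source I with probability p = λ_I/(λ_I+λ_II) = 6.1/11.7 ≈ 0.5214.
So K ~ Binomial(9, 6.1/11.7): P(K = 4) = C(9,4) · (6.1/11.7)^4 · (5.6/11.7)^5 ≈ 0.2339.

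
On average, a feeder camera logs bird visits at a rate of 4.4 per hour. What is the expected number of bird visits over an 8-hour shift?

E[N] = λt = 4.4 × 8 = 35.2 (an 8-hour shift = 8 hours).

35.2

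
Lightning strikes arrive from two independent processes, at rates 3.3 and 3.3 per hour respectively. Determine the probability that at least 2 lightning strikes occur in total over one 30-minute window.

Independent Poisson processes superpose: combined rate λ = 3.3 + 3.3 = 6.6 per hour.
Over the interval, μ = 6.6 × 0.5 = 3.3 (a 30-minute window = 0.5 hours).
P(N ≥ 2) = 1 − P(N ≤ 1) ≈ 0.8414.

0.8414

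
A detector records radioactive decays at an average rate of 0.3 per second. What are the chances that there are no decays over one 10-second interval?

Over the interval, μ = 0.3 × 10 = 3 (a 10-second interval = 10 seconds).
P(N = 0) = e^(−μ) μ^0/0! = e^(−3) · 3^0/1 ≈ 0.0498.

0.0498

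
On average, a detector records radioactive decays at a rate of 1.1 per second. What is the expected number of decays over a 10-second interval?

11

E[N] = λt = 1.1 × 10 = 11 (a 10-second interval = 10 seconds).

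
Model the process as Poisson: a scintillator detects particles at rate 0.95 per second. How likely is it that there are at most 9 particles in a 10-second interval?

0.5218

Over the interval, μ = 0.95 × 10 = 9.5 (a 10-second interval = 10 seconds).
P(N ≤ 9) = Σ_{j=0}^{9} e^(−μ) μ^j/j! ≈ 0.5218.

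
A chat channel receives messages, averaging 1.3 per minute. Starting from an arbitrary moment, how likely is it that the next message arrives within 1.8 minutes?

Inter-arrival times are exponential with rate λ = 1.3 per minute.
P(T ≤ 1.8) = 1 − e^(−λt) = 1 − e^(−1.3 × 1.8) = 1 − e^(−2.34) ≈ 0.9037.

0.9037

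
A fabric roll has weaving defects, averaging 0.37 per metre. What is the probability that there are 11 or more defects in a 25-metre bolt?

Over the interval, μ = 0.37 × 25 = 9.25 (a 25-metre bolt = 25 metres).
P(N ≥ 11) = 1 − P(N ≤ 10) = 1 − Σ_{j=0}^{10} e^(−μ) μ^j/j! ≈ 0.3240.

0.3240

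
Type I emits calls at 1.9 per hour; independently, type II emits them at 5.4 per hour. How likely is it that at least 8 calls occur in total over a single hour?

Independent Poisson processes superpose: combined rate λ = 1.9 + 5.4 = 7.3 per hour.
So μ = 7.3.
P(N ≥ 8) = 1 − P(N ≤ 7) ≈ 0.4459.

0.4459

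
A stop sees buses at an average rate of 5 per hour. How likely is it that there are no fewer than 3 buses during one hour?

With mean μ = 5 per hour,
P(N ≥ 3) = 1 − P(N ≤ 2) = 1 − Σ_{j=0}^{2} e^(−μ) μ^j/j! ≈ 0.8753.

0.8753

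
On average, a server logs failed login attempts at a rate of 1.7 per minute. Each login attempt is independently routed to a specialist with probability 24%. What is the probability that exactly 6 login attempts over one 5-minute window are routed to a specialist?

Thinning: the login attempts that are routed to a specialist themselves form a Poisson process with rate 0.24 × 1.7 = 0.408 per minute.
Over the interval, μ = 0.408 × 5 = 2.04 (a 5-minute window = 5 minutes).
P(N = 6) = e^(−2.04) · 2.04^6/6! ≈ 0.0130.

0.0130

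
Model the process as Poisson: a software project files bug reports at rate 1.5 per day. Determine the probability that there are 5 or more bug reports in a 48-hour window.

0.1847

Over the interval, μ = 1.5 × 2 = 3 (a 48-hour window = 2 days).
P(N ≥ 5) = 1 − P(N ≤ 4) = 1 − Σ_{j=0}^{4} e^(−μ) μ^j/j! ≈ 0.1847.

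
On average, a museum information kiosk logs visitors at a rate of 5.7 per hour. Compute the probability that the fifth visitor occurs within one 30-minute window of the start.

Over the interval, μ = 5.7 × 0.5 = 2.85 (a 30-minute window = 0.5 hours).
The fifth arrival falls in the interval iff at least 5 events occur there: P(S_5 ≤ t) = P(N ≥ 5) = 1 − P(N ≤ 4) ≈ 0.1602.

0.1602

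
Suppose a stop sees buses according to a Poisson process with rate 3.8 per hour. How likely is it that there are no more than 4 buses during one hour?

0.6678

With mean μ = 3.8 per hour,
P(N ≤ 4) = Σ_{j=0}^{4} e^(−μ) μ^j/j! ≈ 0.6678.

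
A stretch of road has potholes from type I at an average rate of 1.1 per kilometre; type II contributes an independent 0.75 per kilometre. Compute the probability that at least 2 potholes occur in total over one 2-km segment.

Independent Poisson processes superpose: combined rate λ = 1.1 + 0.75 = 1.85 per kilometre.
Over the interval, μ = 1.85 × 2 = 3.7 (a 2-km segment = 2 kilometres).
P(N ≥ 2) = 1 − P(N ≤ 1) ≈ 0.8838.

0.8838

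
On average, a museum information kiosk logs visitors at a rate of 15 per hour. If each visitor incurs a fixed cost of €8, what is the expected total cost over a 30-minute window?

€60

E[N] = 15 × 0.5 = 7.5 (a 30-minute window = 0.5 hours); E[cost] = 7.5 × €8 = €60.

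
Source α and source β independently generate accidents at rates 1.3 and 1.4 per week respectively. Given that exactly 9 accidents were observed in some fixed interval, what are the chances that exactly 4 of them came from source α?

Given the total, each event is independently from source α with probability p = λ_α/(λ_α+λ_β) = 1.3/2.7 ≈ 0.4815.
So K ~ Binomial(9, 1.3/2.7): P(K = 4) = C(9,4) · (1.3/2.7)^4 · (1.4/2.7)^5 ≈ 0.2538.

0.2538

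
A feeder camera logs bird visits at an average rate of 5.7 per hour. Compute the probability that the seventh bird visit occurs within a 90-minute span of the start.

0.7491

Over the interval, μ = 5.7 × 1.5 = 8.55 (a 90-minute span = 1.5 hours).
The seventh arrival falls in the interval iff at least 7 events occur there: P(S_7 ≤ t) = P(N ≥ 7) = 1 − P(N ≤ 6) ≈ 0.7491.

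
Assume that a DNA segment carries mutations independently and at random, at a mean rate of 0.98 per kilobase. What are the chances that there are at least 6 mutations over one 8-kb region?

0.7937

Over the interval, μ = 0.98 × 8 = 7.84 (an 8-kb region = 8 kilobases).
P(N ≥ 6) = 1 − P(N ≤ 5) = 1 − Σ_{j=0}^{5} e^(−μ) μ^j/j! ≈ 0.7937.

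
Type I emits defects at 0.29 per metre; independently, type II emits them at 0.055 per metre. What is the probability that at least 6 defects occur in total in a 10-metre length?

Independent Poisson processes superpose: combined rate λ = 0.29 + 0.055 = 0.345 per metre.
Over the interval, μ = 0.345 × 10 = 3.45 (a 10-metre length = 10 metres).
P(N ≥ 6) = 1 − P(N ≤ 5) ≈ 0.1358.

0.1358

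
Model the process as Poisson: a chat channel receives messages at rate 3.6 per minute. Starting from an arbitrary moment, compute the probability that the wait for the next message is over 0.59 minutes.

0.1196

The wait for the next event is exponential with rate λ = 3.6 per minute.
P(T > 0.59) = e^(−λt) = e^(−3.6 × 0.59) = e^(−2.124) ≈ 0.1196.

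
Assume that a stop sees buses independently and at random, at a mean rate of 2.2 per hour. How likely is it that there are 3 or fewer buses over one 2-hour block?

Over the interval, μ = 2.2 × 2 = 4.4 (a 2-hour block = 2 hours).
P(N ≤ 3) = Σ_{j=0}^{3} e^(−μ) μ^j/j! ≈ 0.3594.

0.3594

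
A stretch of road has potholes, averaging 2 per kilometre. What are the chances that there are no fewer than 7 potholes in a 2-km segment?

Over the interval, μ = 2 × 2 = 4 (a 2-km segment = 2 kilometres).
P(N ≥ 7) = 1 − P(N ≤ 6) = 1 − Σ_{j=0}^{6} e^(−μ) μ^j/j! ≈ 0.1107.

0.1107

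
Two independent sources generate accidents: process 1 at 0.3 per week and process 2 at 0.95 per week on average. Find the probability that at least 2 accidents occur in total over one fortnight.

0.7127

Independent Poisson processes superpose: combined rate λ = 0.3 + 0.95 = 1.25 per week.
Over the interval, μ = 1.25 × 2 = 2.5 (a fortnight = 2 weeks).
P(N ≥ 2) = 1 − P(N ≤ 1) ≈ 0.7127.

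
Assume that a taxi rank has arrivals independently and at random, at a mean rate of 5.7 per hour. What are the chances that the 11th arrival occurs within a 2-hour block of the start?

Over the interval, μ = 5.7 × 2 = 11.4 (a 2-hour block = 2 hours).
The 11th arrival falls in the interval iff at least 11 events occur there: P(S_11 ≤ t) = P(N ≥ 11) = 1 − P(N ≤ 10) ≈ 0.5869.

0.5869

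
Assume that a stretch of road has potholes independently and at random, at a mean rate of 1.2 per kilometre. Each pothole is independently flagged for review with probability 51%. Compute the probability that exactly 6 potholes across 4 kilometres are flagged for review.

Thinning: the potholes that are flagged for review themselves form a Poisson process with rate 0.51 × 1.2 = 0.612 per kilometre.
Over the interval, μ = 0.612 × 4 = 2.448 (4 kilometres).
P(N = 6) = e^(−2.448) · 2.448^6/6! ≈ 0.0258.

0.0258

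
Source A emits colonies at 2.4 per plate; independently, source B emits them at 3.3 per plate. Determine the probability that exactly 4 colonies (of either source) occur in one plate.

Independent Poisson processes superpose: combined rate λ = 2.4 + 3.3 = 5.7 per plate.
So μ = 5.7.
P(N = 4) = e^(−5.7) · 5.7^4/4! ≈ 0.1472.

0.1472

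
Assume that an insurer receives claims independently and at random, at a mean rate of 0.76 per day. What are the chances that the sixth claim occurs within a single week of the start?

Over the interval, μ = 0.76 × 7 = 5.32 (a week = 7 days).
The sixth arrival falls in the interval iff at least 6 events occur there: P(S_6 ≤ t) = P(N ≥ 6) = 1 − P(N ≤ 5) ≈ 0.4400.

0.4400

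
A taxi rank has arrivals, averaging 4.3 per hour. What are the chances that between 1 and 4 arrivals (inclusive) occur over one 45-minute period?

Over the interval, μ = 4.3 × 0.75 = 3.225 (a 45-minute period = 0.75 hours).
P(1 ≤ N ≤ 4) = Σ_{j=1}^{4} e^(−3.225) · 3.225^j/j! ≈ 0.7364.

0.7364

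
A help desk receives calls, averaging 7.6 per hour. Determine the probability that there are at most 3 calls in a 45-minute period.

Over the interval, μ = 7.6 × 0.75 = 5.7 (a 45-minute period = 0.75 hours).
P(N ≤ 3) = Σ_{j=0}^{3} e^(−μ) μ^j/j! ≈ 0.1800.

0.1800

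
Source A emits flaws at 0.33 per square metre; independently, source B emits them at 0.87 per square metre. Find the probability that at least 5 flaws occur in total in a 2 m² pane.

0.0959

Independent Poisson processes superpose: combined rate λ = 0.33 + 0.87 = 1.2 per square metre.
Over the interval, μ = 1.2 × 2 = 2.4 (a 2 m² pane = 2 square metres).
P(N ≥ 5) = 1 − P(N ≤ 4) ≈ 0.0959.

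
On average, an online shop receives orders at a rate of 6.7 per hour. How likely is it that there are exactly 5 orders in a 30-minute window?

0.1234

Over the interval, μ = 6.7 × 0.5 = 3.35 (a 30-minute window = 0.5 hours).
P(N = 5) = e^(−μ) μ^5/5! = e^(−3.35) · 3.35^5/120 ≈ 0.1234.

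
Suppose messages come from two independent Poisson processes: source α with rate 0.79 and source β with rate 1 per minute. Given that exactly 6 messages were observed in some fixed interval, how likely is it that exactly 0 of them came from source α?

Given the total, each event is independently from source α with probability p = λ_α/(λ_α+λ_β) = 0.79/1.79 ≈ 0.4413.
So K ~ Binomial(6, 0.79/1.79): P(K = 0) = C(6,0) · (0.79/1.79)^0 · (1/1.79)^6 ≈ 0.0304.

0.0304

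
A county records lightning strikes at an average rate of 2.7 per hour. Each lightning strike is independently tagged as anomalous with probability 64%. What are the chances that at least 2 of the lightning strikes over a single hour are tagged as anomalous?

0.5154

Thinning: the lightning strikes that are tagged as anomalous themselves form a Poisson process with rate 0.64 × 2.7 = 1.728 per hour.
So μ = 1.728.
P(N ≥ 2) = 1 − P(N ≤ 1) ≈ 0.5154.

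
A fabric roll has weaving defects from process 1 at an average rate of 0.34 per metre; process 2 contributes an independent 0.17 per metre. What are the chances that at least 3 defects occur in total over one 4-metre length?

Independent Poisson processes superpose: combined rate λ = 0.34 + 0.17 = 0.51 per metre.
Over the interval, μ = 0.51 × 4 = 2.04 (a 4-metre length = 4 metres).
P(N ≥ 3) = 1 − P(N ≤ 2) ≈ 0.3341.

0.3341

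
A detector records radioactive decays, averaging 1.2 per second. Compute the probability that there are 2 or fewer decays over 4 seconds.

0.1425

Over the interval, μ = 1.2 × 4 = 4.8 (4 seconds).
P(N ≤ 2) = Σ_{j=0}^{2} e^(−μ) μ^j/j! ≈ 0.1425.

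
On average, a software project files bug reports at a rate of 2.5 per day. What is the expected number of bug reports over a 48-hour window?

5

E[N] = λt = 2.5 × 2 = 5 (a 48-hour window = 2 days).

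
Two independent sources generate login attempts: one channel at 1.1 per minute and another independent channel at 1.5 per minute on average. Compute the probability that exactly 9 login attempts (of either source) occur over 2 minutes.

0.0423

Independent Poisson processes superpose: combined rate λ = 1.1 + 1.5 = 2.6 per minute.
Over the interval, μ = 2.6 × 2 = 5.2 (2 minutes).
P(N = 9) = e^(−5.2) · 5.2^9/9! ≈ 0.0423.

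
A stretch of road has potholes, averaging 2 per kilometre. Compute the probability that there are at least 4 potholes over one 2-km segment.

Over the interval, μ = 2 × 2 = 4 (a 2-km segment = 2 kilometres).
P(N ≥ 4) = 1 − P(N ≤ 3) = 1 − Σ_{j=0}^{3} e^(−μ) μ^j/j! ≈ 0.5665.

0.5665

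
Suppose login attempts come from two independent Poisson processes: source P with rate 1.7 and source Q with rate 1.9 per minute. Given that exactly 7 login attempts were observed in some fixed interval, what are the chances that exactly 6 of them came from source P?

0.0410

Given the total, each event is independently from source P with probability p = λ_P/(λ_P+λ_Q) = 1.7/3.6 ≈ 0.4722.
So K ~ Binomial(7, 1.7/3.6): P(K = 6) = C(7,6) · (1.7/3.6)^6 · (1.9/3.6)^1 ≈ 0.0410.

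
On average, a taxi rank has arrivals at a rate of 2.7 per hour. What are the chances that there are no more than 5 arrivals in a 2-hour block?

Over the interval, μ = 2.7 × 2 = 5.4 (a 2-hour block = 2 hours).
P(N ≤ 5) = Σ_{j=0}^{5} e^(−μ) μ^j/j! ≈ 0.5461.

0.5461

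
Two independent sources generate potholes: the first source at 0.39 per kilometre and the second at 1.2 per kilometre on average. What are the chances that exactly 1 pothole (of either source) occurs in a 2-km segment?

Independent Poisson processes superpose: combined rate λ = 0.39 + 1.2 = 1.59 per kilometre.
Over the interval, μ = 1.59 × 2 = 3.18 (a 2-km segment = 2 kilometres).
P(N = 1) = e^(−3.18) · 3.18^1/1! ≈ 0.1322.

0.1322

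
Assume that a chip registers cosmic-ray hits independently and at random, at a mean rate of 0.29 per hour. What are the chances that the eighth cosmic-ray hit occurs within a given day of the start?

Over the interval, μ = 0.29 × 24 = 6.96 (a day = 24 hours).
The eighth arrival falls in the interval iff at least 8 events occur there: P(S_8 ≤ t) = P(N ≥ 8) = 1 − P(N ≤ 7) ≈ 0.3953.

0.3953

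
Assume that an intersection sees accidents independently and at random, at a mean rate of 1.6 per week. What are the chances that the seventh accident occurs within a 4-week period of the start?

Over the interval, μ = 1.6 × 4 = 6.4 (a 4-week period = 4 weeks).
The seventh arrival falls in the interval iff at least 7 events occur there: P(S_7 ≤ t) = P(N ≥ 7) = 1 − P(N ≤ 6) ≈ 0.4577.

0.4577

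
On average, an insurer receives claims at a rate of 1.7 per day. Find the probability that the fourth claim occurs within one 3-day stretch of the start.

0.7487

Over the interval, μ = 1.7 × 3 = 5.1 (a 3-day stretch = 3 days).
The fourth arrival falls in the interval iff at least 4 events occur there: P(S_4 ≤ t) = P(N ≥ 4) = 1 − P(N ≤ 3) ≈ 0.7487.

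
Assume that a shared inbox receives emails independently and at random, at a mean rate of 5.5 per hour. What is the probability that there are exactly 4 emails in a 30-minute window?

0.1523

Over the interval, μ = 5.5 × 0.5 = 2.75 (a 30-minute window = 0.5 hours).
P(N = 4) = e^(−μ) μ^4/4! = e^(−2.75) · 2.75^4/24 ≈ 0.1523.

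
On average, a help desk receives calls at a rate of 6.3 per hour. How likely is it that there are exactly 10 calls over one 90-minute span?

Over the interval, μ = 6.3 × 1.5 = 9.45 (a 90-minute span = 1.5 hours).
P(N = 10) = e^(−μ) μ^10/10! = e^(−9.45) · 9.45^10/3628800 ≈ 0.1232.

0.1232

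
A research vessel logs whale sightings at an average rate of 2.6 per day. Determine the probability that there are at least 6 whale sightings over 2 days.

0.4191

Over the interval, μ = 2.6 × 2 = 5.2 (2 days).
P(N ≥ 6) = 1 − P(N ≤ 5) = 1 − Σ_{j=0}^{5} e^(−μ) μ^j/j! ≈ 0.4191.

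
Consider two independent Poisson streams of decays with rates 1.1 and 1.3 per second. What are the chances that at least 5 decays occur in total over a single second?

Independent Poisson processes superpose: combined rate λ = 1.1 + 1.3 = 2.4 per second.
So μ = 2.4.
P(N ≥ 5) = 1 − P(N ≤ 4) ≈ 0.0959.

0.0959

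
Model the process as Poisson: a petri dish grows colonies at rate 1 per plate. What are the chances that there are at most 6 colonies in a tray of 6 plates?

Over the interval, μ = 1 × 6 = 6 (a tray of 6 plates = 6 plates).
P(N ≤ 6) = Σ_{j=0}^{6} e^(−μ) μ^j/j! ≈ 0.6063.

0.6063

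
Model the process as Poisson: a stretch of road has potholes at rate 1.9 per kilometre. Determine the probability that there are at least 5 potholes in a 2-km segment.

Over the interval, μ = 1.9 × 2 = 3.8 (a 2-km segment = 2 kilometres).
P(N ≥ 5) = 1 − P(N ≤ 4) = 1 − Σ_{j=0}^{4} e^(−μ) μ^j/j! ≈ 0.3322.

0.3322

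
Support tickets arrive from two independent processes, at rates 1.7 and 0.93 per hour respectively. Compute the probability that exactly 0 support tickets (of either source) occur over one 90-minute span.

Independent Poisson processes superpose: combined rate λ = 1.7 + 0.93 = 2.63 per hour.
Over the interval, μ = 2.63 × 1.5 = 3.945 (a 90-minute span = 1.5 hours).
P(N = 0) = e^(−3.945) · 3.945^0/0! ≈ 0.0194.

0.0194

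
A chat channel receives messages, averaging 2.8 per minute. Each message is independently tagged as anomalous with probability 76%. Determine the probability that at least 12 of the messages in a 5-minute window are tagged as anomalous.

Thinning: the messages that are tagged as anomalous themselves form a Poisson process with rate 0.76 × 2.8 = 2.128 per minute.
Over the interval, μ = 2.128 × 5 = 10.64 (a 5-minute window = 5 minutes).
P(N ≥ 12) = 1 − P(N ≤ 11) ≈ 0.3778.

0.3778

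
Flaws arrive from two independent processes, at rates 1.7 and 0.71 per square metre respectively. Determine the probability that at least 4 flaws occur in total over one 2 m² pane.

Independent Poisson processes superpose: combined rate λ = 1.7 + 0.71 = 2.41 per square metre.
Over the interval, μ = 2.41 × 2 = 4.82 (a 2 m² pane = 2 square metres).
P(N ≥ 4) = 1 − P(N ≤ 3) ≈ 0.7088.

0.7088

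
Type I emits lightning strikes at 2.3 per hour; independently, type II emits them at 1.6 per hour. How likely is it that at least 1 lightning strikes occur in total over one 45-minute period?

0.9463

Independent Poisson processes superpose: combined rate λ = 2.3 + 1.6 = 3.9 per hour.
Over the interval, μ = 3.9 × 0.75 = 2.925 (a 45-minute period = 0.75 hours).
P(N ≥ 1) = 1 − P(N ≤ 0) ≈ 0.9463.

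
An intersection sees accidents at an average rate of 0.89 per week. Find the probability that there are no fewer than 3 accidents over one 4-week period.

Over the interval, μ = 0.89 × 4 = 3.56 (a 4-week period = 4 weeks).
P(N ≥ 3) = 1 − P(N ≤ 2) = 1 − Σ_{j=0}^{2} e^(−μ) μ^j/j! ≈ 0.6901.

0.6901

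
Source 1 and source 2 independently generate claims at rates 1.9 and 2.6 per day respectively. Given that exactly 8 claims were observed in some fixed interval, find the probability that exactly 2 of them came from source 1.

0.1857

Given the total, each event is independently from source 1 with probability p = λ_1/(λ_1+λ_2) = 1.9/4.5 ≈ 0.4222.
So K ~ Binomial(8, 1.9/4.5): P(K = 2) = C(8,2) · (1.9/4.5)^2 · (2.6/4.5)^6 ≈ 0.1857.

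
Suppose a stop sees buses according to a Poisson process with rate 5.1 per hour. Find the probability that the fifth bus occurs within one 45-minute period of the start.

0.3370

Over the interval, μ = 5.1 × 0.75 = 3.825 (a 45-minute period = 0.75 hours).
The fifth arrival falls in the interval iff at least 5 events occur there: P(S_5 ≤ t) = P(N ≥ 5) = 1 − P(N ≤ 4) ≈ 0.3370.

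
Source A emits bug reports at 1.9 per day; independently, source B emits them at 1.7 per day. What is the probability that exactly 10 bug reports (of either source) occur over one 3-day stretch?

0.1214

Independent Poisson processes superpose: combined rate λ = 1.9 + 1.7 = 3.6 per day.
Over the interval, μ = 3.6 × 3 = 10.8 (a 3-day stretch = 3 days).
P(N = 10) = e^(−10.8) · 10.8^10/10! ≈ 0.1214.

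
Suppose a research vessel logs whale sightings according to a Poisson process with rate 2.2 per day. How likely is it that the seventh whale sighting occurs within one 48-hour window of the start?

Over the interval, μ = 2.2 × 2 = 4.4 (a 48-hour window = 2 days).
The seventh arrival falls in the interval iff at least 7 events occur there: P(S_7 ≤ t) = P(N ≥ 7) = 1 − P(N ≤ 6) ≈ 0.1564.

0.1564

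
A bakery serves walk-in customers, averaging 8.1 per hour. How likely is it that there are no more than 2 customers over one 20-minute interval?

Over the interval, μ = 8.1 × 1/3 = 2.7 (a 20-minute interval = 1/3 hours).
P(N ≤ 2) = Σ_{j=0}^{2} e^(−μ) μ^j/j! ≈ 0.4936.

0.4936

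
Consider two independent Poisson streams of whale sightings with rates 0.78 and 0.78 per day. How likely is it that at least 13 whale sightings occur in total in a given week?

Independent Poisson processes superpose: combined rate λ = 0.78 + 0.78 = 1.56 per day.
Over the interval, μ = 1.56 × 7 = 10.92 (a week = 7 days).
P(N ≥ 13) = 1 − P(N ≤ 12) ≈ 0.3026.

0.3026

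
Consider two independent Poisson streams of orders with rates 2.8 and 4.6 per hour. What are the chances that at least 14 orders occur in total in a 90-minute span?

Independent Poisson processes superpose: combined rate λ = 2.8 + 4.6 = 7.4 per hour.
Over the interval, μ = 7.4 × 1.5 = 11.1 (a 90-minute span = 1.5 hours).
P(N ≥ 14) = 1 − P(N ≤ 13) ≈ 0.2281.

0.2281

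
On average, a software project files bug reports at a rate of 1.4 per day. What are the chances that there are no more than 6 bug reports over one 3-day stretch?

Over the interval, μ = 1.4 × 3 = 4.2 (a 3-day stretch = 3 days).
P(N ≤ 6) = Σ_{j=0}^{6} e^(−μ) μ^j/j! ≈ 0.8675.

0.8675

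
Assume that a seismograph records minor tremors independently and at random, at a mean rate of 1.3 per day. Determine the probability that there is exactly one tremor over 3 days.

Over the interval, μ = 1.3 × 3 = 3.9 (3 days).
P(N = 1) = e^(−μ) μ^1/1! = e^(−3.9) · 3.9^1/1 ≈ 0.0789.

0.0789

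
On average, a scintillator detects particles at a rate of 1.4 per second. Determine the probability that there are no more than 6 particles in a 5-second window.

Over the interval, μ = 1.4 × 5 = 7 (a 5-second window = 5 seconds).
P(N ≤ 6) = Σ_{j=0}^{6} e^(−μ) μ^j/j! ≈ 0.4497.

0.4497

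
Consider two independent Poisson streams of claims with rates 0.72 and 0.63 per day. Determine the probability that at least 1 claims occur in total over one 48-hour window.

Independent Poisson processes superpose: combined rate λ = 0.72 + 0.63 = 1.35 per day.
Over the interval, μ = 1.35 × 2 = 2.7 (a 48-hour window = 2 days).
P(N ≥ 1) = 1 − P(N ≤ 0) ≈ 0.9328.

0.9328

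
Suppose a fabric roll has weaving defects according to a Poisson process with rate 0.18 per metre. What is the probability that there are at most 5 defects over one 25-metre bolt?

0.7029

Over the interval, μ = 0.18 × 25 = 4.5 (a 25-metre bolt = 25 metres).
P(N ≤ 5) = Σ_{j=0}^{5} e^(−μ) μ^j/j! ≈ 0.7029.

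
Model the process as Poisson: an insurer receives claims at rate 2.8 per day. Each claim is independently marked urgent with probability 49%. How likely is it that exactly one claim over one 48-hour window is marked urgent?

Thinning: the claims that are marked urgent themselves form a Poisson process with rate 0.49 × 2.8 = 1.372 per day.
Over the interval, μ = 1.372 × 2 = 2.744 (a 48-hour window = 2 days).
P(N = 1) = e^(−2.744) · 2.744^1/1! ≈ 0.1765.

0.1765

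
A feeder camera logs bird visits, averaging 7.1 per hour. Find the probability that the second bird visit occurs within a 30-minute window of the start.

0.8693

Over the interval, μ = 7.1 × 0.5 = 3.55 (a 30-minute window = 0.5 hours).
The second arrival falls in the interval iff at least 2 events occur there: P(S_2 ≤ t) = P(N ≥ 2) = 1 − P(N ≤ 1) ≈ 0.8693.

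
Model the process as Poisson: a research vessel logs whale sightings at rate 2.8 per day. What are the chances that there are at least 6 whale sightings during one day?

0.0651

With mean μ = 2.8 per day,
P(N ≥ 6) = 1 − P(N ≤ 5) = 1 − Σ_{j=0}^{5} e^(−μ) μ^j/j! ≈ 0.0651.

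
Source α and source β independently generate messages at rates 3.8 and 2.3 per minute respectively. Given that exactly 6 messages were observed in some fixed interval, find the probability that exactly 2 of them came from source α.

0.1176

Given the total, each event is independently from source α with probability p = λ_α/(λ_α+λ_β) = 3.8/6.1 ≈ 0.6230.
So K ~ Binomial(6, 3.8/6.1): P(K = 2) = C(6,2) · (3.8/6.1)^2 · (2.3/6.1)^4 ≈ 0.1176.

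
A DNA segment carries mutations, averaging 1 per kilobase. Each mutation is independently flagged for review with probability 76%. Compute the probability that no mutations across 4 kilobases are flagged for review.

Thinning: the mutations that are flagged for review themselves form a Poisson process with rate 0.76 × 1 = 0.76 per kilobase.
Over the interval, μ = 0.76 × 4 = 3.04 (4 kilobases).
P(N = 0) = e^(−3.04) · 3.04^0/0! ≈ 0.0478.

0.0478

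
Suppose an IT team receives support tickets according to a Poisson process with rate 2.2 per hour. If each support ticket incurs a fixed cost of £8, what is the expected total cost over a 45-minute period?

£13.2

E[N] = 2.2 × 0.75 = 1.65 (a 45-minute period = 0.75 hours); E[cost] = 1.65 × £8 = £13.2.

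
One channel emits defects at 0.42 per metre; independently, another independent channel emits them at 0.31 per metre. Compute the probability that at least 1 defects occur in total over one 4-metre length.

0.9461

Independent Poisson processes superpose: combined rate λ = 0.42 + 0.31 = 0.73 per metre.
Over the interval, μ = 0.73 × 4 = 2.92 (a 4-metre length = 4 metres).
P(N ≥ 1) = 1 − P(N ≤ 0) ≈ 0.9461.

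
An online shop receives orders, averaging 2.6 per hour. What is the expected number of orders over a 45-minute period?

E[N] = λt = 2.6 × 0.75 = 1.95 (a 45-minute period = 0.75 hours).

1.95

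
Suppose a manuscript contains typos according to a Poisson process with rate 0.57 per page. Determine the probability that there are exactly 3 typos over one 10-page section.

0.1033

Over the interval, μ = 0.57 × 10 = 5.7 (a 10-page section = 10 pages).
P(N = 3) = e^(−μ) μ^3/3! = e^(−5.7) · 5.7^3/6 ≈ 0.1033.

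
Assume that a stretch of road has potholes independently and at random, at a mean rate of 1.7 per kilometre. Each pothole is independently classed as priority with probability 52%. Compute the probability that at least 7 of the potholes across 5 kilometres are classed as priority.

0.1588

Thinning: the potholes that are classed as priority themselves form a Poisson process with rate 0.52 × 1.7 = 0.884 per kilometre.
Over the interval, μ = 0.884 × 5 = 4.42 (5 kilometres).
P(N ≥ 7) = 1 − P(N ≤ 6) ≈ 0.1588.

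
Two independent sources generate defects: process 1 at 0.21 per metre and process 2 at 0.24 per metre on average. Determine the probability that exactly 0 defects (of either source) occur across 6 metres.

Independent Poisson processes superpose: combined rate λ = 0.21 + 0.24 = 0.45 per metre.
Over the interval, μ = 0.45 × 6 = 2.7 (6 metres).
P(N = 0) = e^(−2.7) · 2.7^0/0! ≈ 0.0672.

0.0672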